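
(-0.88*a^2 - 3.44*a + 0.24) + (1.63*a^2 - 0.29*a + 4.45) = 0.75*a^2 - 3.73*a + 4.69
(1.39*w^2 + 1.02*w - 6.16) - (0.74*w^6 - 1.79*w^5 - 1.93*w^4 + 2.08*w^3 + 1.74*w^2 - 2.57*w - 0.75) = -0.74*w^6 + 1.79*w^5 + 1.93*w^4 - 2.08*w^3 - 0.35*w^2 + 3.59*w - 5.41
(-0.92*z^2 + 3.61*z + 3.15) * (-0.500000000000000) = 0.46*z^2 - 1.805*z - 1.575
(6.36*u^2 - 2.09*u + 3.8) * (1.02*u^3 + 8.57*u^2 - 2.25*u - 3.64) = 6.4872*u^5 + 52.3734*u^4 - 28.3453*u^3 + 14.1181*u^2 - 0.942399999999999*u - 13.832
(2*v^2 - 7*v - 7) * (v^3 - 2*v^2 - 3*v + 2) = 2*v^5 - 11*v^4 + v^3 + 39*v^2 + 7*v - 14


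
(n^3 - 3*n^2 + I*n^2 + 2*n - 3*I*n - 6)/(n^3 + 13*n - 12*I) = (n^2 + n*(-3 + 2*I) - 6*I)/(n^2 + I*n + 12)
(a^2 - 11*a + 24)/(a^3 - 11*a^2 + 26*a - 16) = (a - 3)/(a^2 - 3*a + 2)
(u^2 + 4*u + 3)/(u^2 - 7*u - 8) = (u + 3)/(u - 8)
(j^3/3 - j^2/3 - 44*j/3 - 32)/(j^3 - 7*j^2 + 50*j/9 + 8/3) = 3*(j^3 - j^2 - 44*j - 96)/(9*j^3 - 63*j^2 + 50*j + 24)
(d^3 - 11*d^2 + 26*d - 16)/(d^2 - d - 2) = (d^2 - 9*d + 8)/(d + 1)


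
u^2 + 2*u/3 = u*(u + 2/3)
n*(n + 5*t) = n^2 + 5*n*t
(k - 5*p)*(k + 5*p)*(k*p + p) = k^3*p + k^2*p - 25*k*p^3 - 25*p^3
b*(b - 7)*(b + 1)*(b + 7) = b^4 + b^3 - 49*b^2 - 49*b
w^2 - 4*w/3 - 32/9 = (w - 8/3)*(w + 4/3)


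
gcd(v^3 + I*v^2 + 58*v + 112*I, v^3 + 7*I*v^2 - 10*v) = v + 2*I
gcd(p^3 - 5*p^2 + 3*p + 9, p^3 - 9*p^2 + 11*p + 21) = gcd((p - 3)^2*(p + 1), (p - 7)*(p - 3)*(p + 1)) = p^2 - 2*p - 3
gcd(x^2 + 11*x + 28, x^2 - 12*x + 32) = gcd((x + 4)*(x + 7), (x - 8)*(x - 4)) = 1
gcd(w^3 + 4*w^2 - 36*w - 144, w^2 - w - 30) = w - 6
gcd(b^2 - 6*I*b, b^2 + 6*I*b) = b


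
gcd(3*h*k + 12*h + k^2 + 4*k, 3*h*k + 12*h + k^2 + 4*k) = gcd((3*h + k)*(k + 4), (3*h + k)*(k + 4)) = 3*h*k + 12*h + k^2 + 4*k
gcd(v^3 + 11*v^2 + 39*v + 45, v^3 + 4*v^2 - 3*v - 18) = v^2 + 6*v + 9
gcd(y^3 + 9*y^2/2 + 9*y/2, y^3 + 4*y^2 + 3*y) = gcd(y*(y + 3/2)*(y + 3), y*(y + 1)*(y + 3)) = y^2 + 3*y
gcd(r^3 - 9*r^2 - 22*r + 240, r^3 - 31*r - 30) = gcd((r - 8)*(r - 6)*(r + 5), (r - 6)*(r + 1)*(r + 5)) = r^2 - r - 30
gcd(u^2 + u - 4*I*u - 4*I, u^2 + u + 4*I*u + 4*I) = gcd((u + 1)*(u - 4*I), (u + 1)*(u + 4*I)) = u + 1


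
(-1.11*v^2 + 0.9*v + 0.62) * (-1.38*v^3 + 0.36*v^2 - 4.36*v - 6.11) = 1.5318*v^5 - 1.6416*v^4 + 4.308*v^3 + 3.0813*v^2 - 8.2022*v - 3.7882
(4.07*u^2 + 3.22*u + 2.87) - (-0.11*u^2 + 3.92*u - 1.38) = 4.18*u^2 - 0.7*u + 4.25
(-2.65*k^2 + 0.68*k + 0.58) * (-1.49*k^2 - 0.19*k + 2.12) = 3.9485*k^4 - 0.5097*k^3 - 6.6114*k^2 + 1.3314*k + 1.2296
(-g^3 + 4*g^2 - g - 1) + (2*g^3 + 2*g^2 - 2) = g^3 + 6*g^2 - g - 3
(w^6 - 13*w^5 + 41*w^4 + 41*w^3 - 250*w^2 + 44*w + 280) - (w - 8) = w^6 - 13*w^5 + 41*w^4 + 41*w^3 - 250*w^2 + 43*w + 288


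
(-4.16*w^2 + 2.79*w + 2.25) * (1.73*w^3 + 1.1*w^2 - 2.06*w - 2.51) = -7.1968*w^5 + 0.250699999999999*w^4 + 15.5311*w^3 + 7.1692*w^2 - 11.6379*w - 5.6475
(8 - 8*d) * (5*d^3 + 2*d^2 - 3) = -40*d^4 + 24*d^3 + 16*d^2 + 24*d - 24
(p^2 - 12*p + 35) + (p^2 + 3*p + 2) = 2*p^2 - 9*p + 37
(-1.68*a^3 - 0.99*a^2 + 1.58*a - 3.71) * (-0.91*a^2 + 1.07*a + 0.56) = 1.5288*a^5 - 0.8967*a^4 - 3.4379*a^3 + 4.5123*a^2 - 3.0849*a - 2.0776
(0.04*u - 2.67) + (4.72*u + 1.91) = 4.76*u - 0.76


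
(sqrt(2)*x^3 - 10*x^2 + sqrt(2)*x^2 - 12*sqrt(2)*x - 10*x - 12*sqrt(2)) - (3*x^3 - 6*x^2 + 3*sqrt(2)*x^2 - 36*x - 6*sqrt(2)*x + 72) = -3*x^3 + sqrt(2)*x^3 - 4*x^2 - 2*sqrt(2)*x^2 - 6*sqrt(2)*x + 26*x - 72 - 12*sqrt(2)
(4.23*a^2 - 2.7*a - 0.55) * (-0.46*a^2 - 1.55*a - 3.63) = -1.9458*a^4 - 5.3145*a^3 - 10.9169*a^2 + 10.6535*a + 1.9965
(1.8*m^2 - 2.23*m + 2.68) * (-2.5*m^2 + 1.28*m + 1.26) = -4.5*m^4 + 7.879*m^3 - 7.2864*m^2 + 0.6206*m + 3.3768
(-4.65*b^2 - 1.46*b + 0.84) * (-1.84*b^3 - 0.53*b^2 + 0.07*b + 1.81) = 8.556*b^5 + 5.1509*b^4 - 1.0973*b^3 - 8.9639*b^2 - 2.5838*b + 1.5204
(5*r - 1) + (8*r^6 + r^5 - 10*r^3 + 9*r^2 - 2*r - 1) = 8*r^6 + r^5 - 10*r^3 + 9*r^2 + 3*r - 2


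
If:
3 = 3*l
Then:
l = 1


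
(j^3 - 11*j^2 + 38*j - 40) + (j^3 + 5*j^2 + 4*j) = 2*j^3 - 6*j^2 + 42*j - 40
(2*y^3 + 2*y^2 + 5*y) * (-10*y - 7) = -20*y^4 - 34*y^3 - 64*y^2 - 35*y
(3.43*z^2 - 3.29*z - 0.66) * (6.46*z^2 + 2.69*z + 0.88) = 22.1578*z^4 - 12.0267*z^3 - 10.0953*z^2 - 4.6706*z - 0.5808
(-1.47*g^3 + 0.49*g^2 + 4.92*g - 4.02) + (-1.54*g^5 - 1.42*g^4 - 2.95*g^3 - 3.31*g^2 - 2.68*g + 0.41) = -1.54*g^5 - 1.42*g^4 - 4.42*g^3 - 2.82*g^2 + 2.24*g - 3.61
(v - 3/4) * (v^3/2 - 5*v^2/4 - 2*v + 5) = v^4/2 - 13*v^3/8 - 17*v^2/16 + 13*v/2 - 15/4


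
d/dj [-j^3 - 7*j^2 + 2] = j*(-3*j - 14)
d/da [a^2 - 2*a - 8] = 2*a - 2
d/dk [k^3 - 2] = 3*k^2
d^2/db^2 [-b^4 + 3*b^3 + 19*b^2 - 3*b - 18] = -12*b^2 + 18*b + 38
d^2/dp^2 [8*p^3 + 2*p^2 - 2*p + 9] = 48*p + 4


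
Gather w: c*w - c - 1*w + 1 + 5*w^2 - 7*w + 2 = -c + 5*w^2 + w*(c - 8) + 3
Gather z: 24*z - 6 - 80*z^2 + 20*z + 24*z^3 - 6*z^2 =24*z^3 - 86*z^2 + 44*z - 6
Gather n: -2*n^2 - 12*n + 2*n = -2*n^2 - 10*n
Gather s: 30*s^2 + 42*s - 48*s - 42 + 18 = 30*s^2 - 6*s - 24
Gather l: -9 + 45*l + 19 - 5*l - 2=40*l + 8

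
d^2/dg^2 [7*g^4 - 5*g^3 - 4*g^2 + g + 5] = 84*g^2 - 30*g - 8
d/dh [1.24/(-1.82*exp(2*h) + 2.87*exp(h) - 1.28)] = (4.5136*exp(h) - 3.5588)*exp(h)/(1.82*exp(2*h) - 2.87*exp(h) + 1.28)^2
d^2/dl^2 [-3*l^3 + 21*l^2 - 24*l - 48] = 42 - 18*l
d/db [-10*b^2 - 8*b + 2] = -20*b - 8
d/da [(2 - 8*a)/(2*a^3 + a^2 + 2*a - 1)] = 4*(8*a^3 - a^2 - a + 1)/(4*a^6 + 4*a^5 + 9*a^4 + 2*a^2 - 4*a + 1)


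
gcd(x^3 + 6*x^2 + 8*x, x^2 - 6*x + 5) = 1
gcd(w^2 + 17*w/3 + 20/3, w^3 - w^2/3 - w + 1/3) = 1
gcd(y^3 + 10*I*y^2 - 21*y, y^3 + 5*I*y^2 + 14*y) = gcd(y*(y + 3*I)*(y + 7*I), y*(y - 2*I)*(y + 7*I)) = y^2 + 7*I*y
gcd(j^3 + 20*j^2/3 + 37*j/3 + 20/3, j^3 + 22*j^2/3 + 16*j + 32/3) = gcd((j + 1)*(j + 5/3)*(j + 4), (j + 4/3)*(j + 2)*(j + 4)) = j + 4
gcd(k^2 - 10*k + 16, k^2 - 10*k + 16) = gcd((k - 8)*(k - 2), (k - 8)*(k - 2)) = k^2 - 10*k + 16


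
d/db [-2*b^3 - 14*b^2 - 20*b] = -6*b^2 - 28*b - 20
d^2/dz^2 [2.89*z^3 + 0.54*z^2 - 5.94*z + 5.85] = 17.34*z + 1.08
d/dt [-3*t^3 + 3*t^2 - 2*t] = -9*t^2 + 6*t - 2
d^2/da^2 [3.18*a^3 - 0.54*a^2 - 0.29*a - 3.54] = 19.08*a - 1.08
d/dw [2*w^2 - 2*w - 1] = 4*w - 2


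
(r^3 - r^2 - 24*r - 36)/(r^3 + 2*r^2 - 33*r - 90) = (r + 2)/(r + 5)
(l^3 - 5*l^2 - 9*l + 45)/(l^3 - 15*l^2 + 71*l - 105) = (l + 3)/(l - 7)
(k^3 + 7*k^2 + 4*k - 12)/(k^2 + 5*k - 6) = k + 2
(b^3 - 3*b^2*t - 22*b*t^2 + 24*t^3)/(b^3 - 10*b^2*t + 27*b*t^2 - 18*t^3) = (-b - 4*t)/(-b + 3*t)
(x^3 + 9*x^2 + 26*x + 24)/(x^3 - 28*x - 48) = (x + 3)/(x - 6)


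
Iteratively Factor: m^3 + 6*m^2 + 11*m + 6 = (m + 1)*(m^2 + 5*m + 6) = (m + 1)*(m + 2)*(m + 3)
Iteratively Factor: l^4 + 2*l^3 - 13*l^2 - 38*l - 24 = (l + 1)*(l^3 + l^2 - 14*l - 24) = (l + 1)*(l + 2)*(l^2 - l - 12) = (l + 1)*(l + 2)*(l + 3)*(l - 4)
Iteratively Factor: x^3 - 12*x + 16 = (x - 2)*(x^2 + 2*x - 8) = (x - 2)*(x + 4)*(x - 2)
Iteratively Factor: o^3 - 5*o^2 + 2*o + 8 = (o - 4)*(o^2 - o - 2) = (o - 4)*(o + 1)*(o - 2)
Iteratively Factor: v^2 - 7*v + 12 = (v - 3)*(v - 4)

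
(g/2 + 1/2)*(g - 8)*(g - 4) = g^3/2 - 11*g^2/2 + 10*g + 16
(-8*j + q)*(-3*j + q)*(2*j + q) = 48*j^3 + 2*j^2*q - 9*j*q^2 + q^3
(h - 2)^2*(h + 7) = h^3 + 3*h^2 - 24*h + 28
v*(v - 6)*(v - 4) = v^3 - 10*v^2 + 24*v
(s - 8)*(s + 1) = s^2 - 7*s - 8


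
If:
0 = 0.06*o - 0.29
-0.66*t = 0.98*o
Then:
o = 4.83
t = -7.18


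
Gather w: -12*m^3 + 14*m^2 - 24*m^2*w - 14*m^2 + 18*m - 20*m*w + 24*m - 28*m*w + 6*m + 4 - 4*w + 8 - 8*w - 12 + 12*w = -12*m^3 + 48*m + w*(-24*m^2 - 48*m)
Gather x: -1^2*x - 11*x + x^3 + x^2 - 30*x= x^3 + x^2 - 42*x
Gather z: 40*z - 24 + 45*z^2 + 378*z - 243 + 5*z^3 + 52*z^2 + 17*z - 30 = 5*z^3 + 97*z^2 + 435*z - 297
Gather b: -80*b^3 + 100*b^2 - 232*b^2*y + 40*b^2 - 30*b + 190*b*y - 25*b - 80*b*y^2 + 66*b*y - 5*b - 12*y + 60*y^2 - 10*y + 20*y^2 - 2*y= -80*b^3 + b^2*(140 - 232*y) + b*(-80*y^2 + 256*y - 60) + 80*y^2 - 24*y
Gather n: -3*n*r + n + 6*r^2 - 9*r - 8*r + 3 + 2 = n*(1 - 3*r) + 6*r^2 - 17*r + 5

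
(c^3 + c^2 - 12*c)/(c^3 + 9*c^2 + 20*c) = (c - 3)/(c + 5)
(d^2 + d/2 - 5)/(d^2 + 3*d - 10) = (d + 5/2)/(d + 5)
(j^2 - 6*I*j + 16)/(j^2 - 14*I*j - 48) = (j + 2*I)/(j - 6*I)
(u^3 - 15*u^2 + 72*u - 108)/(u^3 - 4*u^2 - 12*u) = (u^2 - 9*u + 18)/(u*(u + 2))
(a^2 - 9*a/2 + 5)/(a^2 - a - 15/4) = 2*(a - 2)/(2*a + 3)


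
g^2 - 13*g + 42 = (g - 7)*(g - 6)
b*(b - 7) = b^2 - 7*b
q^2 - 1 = (q - 1)*(q + 1)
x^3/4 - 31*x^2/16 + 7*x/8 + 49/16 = (x/4 + 1/4)*(x - 7)*(x - 7/4)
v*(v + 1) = v^2 + v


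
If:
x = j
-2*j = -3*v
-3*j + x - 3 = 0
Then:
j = -3/2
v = -1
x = -3/2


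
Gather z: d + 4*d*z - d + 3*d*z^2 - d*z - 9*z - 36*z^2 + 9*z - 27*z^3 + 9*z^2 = 3*d*z - 27*z^3 + z^2*(3*d - 27)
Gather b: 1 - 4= -3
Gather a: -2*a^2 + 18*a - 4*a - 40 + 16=-2*a^2 + 14*a - 24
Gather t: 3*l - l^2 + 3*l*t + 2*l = -l^2 + 3*l*t + 5*l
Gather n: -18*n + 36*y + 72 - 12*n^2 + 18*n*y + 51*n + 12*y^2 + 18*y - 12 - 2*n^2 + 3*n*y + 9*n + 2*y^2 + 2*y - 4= -14*n^2 + n*(21*y + 42) + 14*y^2 + 56*y + 56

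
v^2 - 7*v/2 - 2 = (v - 4)*(v + 1/2)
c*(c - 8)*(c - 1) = c^3 - 9*c^2 + 8*c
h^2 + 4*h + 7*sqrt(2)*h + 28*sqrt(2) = (h + 4)*(h + 7*sqrt(2))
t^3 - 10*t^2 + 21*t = t*(t - 7)*(t - 3)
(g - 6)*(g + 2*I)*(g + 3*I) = g^3 - 6*g^2 + 5*I*g^2 - 6*g - 30*I*g + 36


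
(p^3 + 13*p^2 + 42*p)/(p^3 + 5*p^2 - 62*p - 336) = p/(p - 8)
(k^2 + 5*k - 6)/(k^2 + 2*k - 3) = (k + 6)/(k + 3)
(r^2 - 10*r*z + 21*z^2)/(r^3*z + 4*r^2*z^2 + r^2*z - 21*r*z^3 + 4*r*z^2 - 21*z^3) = (r - 7*z)/(z*(r^2 + 7*r*z + r + 7*z))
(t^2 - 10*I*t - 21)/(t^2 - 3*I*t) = (t - 7*I)/t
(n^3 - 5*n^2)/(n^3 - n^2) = (n - 5)/(n - 1)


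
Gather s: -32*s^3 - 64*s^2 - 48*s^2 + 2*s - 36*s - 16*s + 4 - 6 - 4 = -32*s^3 - 112*s^2 - 50*s - 6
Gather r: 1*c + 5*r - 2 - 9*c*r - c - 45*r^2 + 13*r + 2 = -45*r^2 + r*(18 - 9*c)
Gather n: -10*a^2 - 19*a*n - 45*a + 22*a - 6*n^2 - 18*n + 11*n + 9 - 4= -10*a^2 - 23*a - 6*n^2 + n*(-19*a - 7) + 5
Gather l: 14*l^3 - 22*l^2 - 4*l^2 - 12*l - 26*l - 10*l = 14*l^3 - 26*l^2 - 48*l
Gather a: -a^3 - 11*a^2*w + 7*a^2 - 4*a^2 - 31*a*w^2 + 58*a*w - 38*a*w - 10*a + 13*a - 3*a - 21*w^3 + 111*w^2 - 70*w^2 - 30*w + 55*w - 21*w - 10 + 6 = -a^3 + a^2*(3 - 11*w) + a*(-31*w^2 + 20*w) - 21*w^3 + 41*w^2 + 4*w - 4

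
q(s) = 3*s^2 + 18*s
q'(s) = 6*s + 18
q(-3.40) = -26.52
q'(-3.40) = -2.40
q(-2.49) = -26.22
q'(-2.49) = 3.06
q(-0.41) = -6.88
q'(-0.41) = 15.54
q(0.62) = 12.31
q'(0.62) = 21.72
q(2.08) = 50.42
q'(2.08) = 30.48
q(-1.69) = -21.85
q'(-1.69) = 7.86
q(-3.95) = -24.29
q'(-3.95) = -5.70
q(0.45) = 8.71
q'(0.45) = 20.70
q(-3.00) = -27.00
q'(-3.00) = 0.00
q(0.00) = 0.00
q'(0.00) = 18.00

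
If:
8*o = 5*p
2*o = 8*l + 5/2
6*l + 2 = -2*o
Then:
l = -9/28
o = -1/28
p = -2/35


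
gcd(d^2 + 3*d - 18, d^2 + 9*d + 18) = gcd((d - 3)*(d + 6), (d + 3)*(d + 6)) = d + 6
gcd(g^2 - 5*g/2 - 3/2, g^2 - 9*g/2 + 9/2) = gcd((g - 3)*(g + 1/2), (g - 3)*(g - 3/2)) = g - 3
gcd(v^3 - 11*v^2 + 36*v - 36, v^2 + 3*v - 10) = v - 2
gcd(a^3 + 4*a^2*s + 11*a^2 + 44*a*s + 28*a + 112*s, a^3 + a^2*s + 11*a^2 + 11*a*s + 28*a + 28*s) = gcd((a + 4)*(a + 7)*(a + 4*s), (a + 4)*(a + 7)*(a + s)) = a^2 + 11*a + 28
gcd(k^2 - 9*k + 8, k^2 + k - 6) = 1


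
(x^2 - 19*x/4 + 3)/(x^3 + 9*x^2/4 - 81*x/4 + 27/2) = (x - 4)/(x^2 + 3*x - 18)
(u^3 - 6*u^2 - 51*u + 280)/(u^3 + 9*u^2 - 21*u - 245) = (u - 8)/(u + 7)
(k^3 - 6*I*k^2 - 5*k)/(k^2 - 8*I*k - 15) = k*(k - I)/(k - 3*I)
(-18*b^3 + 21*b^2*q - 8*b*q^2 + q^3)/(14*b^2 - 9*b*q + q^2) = (9*b^2 - 6*b*q + q^2)/(-7*b + q)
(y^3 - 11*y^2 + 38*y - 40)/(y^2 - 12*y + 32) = (y^2 - 7*y + 10)/(y - 8)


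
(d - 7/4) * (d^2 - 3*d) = d^3 - 19*d^2/4 + 21*d/4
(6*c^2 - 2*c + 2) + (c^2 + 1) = 7*c^2 - 2*c + 3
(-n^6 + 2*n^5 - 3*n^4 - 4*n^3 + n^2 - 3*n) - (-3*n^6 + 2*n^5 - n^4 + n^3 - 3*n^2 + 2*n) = 2*n^6 - 2*n^4 - 5*n^3 + 4*n^2 - 5*n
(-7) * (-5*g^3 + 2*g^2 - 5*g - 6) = 35*g^3 - 14*g^2 + 35*g + 42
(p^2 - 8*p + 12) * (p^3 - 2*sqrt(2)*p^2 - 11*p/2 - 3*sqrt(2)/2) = p^5 - 8*p^4 - 2*sqrt(2)*p^4 + 13*p^3/2 + 16*sqrt(2)*p^3 - 51*sqrt(2)*p^2/2 + 44*p^2 - 66*p + 12*sqrt(2)*p - 18*sqrt(2)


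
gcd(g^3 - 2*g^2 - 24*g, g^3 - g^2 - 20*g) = g^2 + 4*g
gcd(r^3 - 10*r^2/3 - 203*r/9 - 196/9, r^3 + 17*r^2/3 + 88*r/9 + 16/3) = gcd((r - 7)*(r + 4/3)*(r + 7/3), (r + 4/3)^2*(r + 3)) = r + 4/3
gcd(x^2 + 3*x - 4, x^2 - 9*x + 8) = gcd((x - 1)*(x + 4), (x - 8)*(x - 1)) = x - 1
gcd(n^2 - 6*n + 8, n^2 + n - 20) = n - 4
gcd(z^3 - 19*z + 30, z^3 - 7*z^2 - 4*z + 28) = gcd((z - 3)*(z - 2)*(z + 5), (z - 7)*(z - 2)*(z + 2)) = z - 2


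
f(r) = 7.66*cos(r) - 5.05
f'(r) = -7.66*sin(r)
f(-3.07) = -12.69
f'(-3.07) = 0.55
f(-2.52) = -11.28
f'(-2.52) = 4.46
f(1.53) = -4.74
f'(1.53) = -7.65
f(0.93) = -0.47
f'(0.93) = -6.14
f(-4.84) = -4.08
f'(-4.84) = -7.60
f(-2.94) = -12.55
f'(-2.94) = 1.53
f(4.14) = -9.20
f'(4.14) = 6.44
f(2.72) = -12.04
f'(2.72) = -3.13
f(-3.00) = -12.63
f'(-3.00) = 1.08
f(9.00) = -12.03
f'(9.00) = -3.16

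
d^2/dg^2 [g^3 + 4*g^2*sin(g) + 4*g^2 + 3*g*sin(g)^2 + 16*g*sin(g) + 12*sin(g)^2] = -4*g^2*sin(g) + 6*g*cos(2*g) + 16*sqrt(2)*g*cos(g + pi/4) + 6*g + 8*sin(g) + 6*sin(2*g) + 32*cos(g) + 24*cos(2*g) + 8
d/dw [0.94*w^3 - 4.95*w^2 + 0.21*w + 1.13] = 2.82*w^2 - 9.9*w + 0.21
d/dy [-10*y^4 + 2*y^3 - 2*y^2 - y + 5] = -40*y^3 + 6*y^2 - 4*y - 1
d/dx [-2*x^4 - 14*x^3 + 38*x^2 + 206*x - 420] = -8*x^3 - 42*x^2 + 76*x + 206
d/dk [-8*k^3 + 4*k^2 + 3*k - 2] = -24*k^2 + 8*k + 3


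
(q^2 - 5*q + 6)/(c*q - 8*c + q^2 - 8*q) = (q^2 - 5*q + 6)/(c*q - 8*c + q^2 - 8*q)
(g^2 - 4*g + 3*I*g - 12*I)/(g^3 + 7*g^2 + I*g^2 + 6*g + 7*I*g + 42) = (g - 4)/(g^2 + g*(7 - 2*I) - 14*I)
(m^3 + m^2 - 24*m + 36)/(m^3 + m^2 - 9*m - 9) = (m^2 + 4*m - 12)/(m^2 + 4*m + 3)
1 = 1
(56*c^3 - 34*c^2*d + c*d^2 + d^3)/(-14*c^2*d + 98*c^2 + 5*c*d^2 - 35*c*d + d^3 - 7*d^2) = (-4*c + d)/(d - 7)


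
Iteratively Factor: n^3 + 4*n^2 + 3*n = (n + 1)*(n^2 + 3*n) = n*(n + 1)*(n + 3)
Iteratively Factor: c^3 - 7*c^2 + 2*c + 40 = (c + 2)*(c^2 - 9*c + 20) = (c - 4)*(c + 2)*(c - 5)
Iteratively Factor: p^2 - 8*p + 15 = (p - 5)*(p - 3)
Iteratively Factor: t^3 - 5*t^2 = (t)*(t^2 - 5*t) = t*(t - 5)*(t)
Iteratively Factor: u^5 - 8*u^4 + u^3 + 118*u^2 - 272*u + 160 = (u - 2)*(u^4 - 6*u^3 - 11*u^2 + 96*u - 80) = (u - 4)*(u - 2)*(u^3 - 2*u^2 - 19*u + 20) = (u - 4)*(u - 2)*(u - 1)*(u^2 - u - 20) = (u - 5)*(u - 4)*(u - 2)*(u - 1)*(u + 4)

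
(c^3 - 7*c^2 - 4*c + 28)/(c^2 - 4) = c - 7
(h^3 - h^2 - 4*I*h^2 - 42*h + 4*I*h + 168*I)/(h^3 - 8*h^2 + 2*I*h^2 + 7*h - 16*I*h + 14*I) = (h^2 + h*(6 - 4*I) - 24*I)/(h^2 + h*(-1 + 2*I) - 2*I)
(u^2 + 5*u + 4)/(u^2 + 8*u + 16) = (u + 1)/(u + 4)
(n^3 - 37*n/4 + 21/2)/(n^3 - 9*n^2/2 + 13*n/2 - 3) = (n + 7/2)/(n - 1)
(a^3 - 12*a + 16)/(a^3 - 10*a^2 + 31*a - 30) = (a^2 + 2*a - 8)/(a^2 - 8*a + 15)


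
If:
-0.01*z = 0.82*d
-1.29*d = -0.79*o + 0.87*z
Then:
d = -0.0121951219512195*z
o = 1.08135226921889*z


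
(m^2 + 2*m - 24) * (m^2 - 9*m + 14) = m^4 - 7*m^3 - 28*m^2 + 244*m - 336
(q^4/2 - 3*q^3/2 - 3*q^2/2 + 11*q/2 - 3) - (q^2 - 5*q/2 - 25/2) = q^4/2 - 3*q^3/2 - 5*q^2/2 + 8*q + 19/2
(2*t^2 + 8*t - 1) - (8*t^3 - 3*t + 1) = -8*t^3 + 2*t^2 + 11*t - 2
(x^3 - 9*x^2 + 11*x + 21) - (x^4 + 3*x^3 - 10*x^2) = -x^4 - 2*x^3 + x^2 + 11*x + 21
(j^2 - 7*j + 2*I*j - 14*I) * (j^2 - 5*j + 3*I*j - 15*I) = j^4 - 12*j^3 + 5*I*j^3 + 29*j^2 - 60*I*j^2 + 72*j + 175*I*j - 210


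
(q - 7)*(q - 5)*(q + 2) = q^3 - 10*q^2 + 11*q + 70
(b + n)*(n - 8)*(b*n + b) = b^2*n^2 - 7*b^2*n - 8*b^2 + b*n^3 - 7*b*n^2 - 8*b*n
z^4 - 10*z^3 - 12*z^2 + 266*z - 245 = (z - 7)^2*(z - 1)*(z + 5)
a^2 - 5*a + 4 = (a - 4)*(a - 1)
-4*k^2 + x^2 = (-2*k + x)*(2*k + x)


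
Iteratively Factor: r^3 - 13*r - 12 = (r + 3)*(r^2 - 3*r - 4) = (r + 1)*(r + 3)*(r - 4)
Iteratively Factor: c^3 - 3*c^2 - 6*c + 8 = (c - 1)*(c^2 - 2*c - 8) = (c - 4)*(c - 1)*(c + 2)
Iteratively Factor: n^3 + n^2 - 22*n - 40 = (n + 4)*(n^2 - 3*n - 10) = (n - 5)*(n + 4)*(n + 2)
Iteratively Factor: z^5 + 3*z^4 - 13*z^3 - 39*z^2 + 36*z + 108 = (z + 3)*(z^4 - 13*z^2 + 36) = (z - 3)*(z + 3)*(z^3 + 3*z^2 - 4*z - 12) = (z - 3)*(z - 2)*(z + 3)*(z^2 + 5*z + 6) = (z - 3)*(z - 2)*(z + 3)^2*(z + 2)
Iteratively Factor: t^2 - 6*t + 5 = (t - 1)*(t - 5)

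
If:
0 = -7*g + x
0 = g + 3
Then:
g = -3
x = -21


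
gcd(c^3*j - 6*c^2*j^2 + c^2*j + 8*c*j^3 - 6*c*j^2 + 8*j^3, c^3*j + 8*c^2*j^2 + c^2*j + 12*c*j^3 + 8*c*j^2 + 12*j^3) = c*j + j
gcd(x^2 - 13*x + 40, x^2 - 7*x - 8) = x - 8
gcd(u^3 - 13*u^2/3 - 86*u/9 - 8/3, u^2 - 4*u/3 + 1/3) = 1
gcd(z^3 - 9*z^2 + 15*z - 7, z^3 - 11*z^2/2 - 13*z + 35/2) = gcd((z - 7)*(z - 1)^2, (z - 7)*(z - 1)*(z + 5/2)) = z^2 - 8*z + 7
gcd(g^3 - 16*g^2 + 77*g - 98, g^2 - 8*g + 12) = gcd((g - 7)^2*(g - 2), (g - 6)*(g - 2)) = g - 2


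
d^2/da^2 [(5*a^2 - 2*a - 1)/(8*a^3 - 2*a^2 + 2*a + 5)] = 2*(320*a^6 - 384*a^5 - 528*a^4 - 1228*a^3 + 570*a^2 + 72*a + 131)/(512*a^9 - 384*a^8 + 480*a^7 + 760*a^6 - 360*a^5 + 516*a^4 + 488*a^3 - 90*a^2 + 150*a + 125)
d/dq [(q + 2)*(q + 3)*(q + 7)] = 3*q^2 + 24*q + 41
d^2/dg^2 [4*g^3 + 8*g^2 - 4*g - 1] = 24*g + 16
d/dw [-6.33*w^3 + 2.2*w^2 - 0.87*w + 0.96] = -18.99*w^2 + 4.4*w - 0.87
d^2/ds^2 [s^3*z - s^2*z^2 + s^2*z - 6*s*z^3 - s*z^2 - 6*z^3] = 2*z*(3*s - z + 1)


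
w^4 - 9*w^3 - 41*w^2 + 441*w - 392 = (w - 8)*(w - 7)*(w - 1)*(w + 7)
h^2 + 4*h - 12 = (h - 2)*(h + 6)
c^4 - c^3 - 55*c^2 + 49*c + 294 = (c - 7)*(c - 3)*(c + 2)*(c + 7)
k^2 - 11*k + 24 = (k - 8)*(k - 3)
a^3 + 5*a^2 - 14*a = a*(a - 2)*(a + 7)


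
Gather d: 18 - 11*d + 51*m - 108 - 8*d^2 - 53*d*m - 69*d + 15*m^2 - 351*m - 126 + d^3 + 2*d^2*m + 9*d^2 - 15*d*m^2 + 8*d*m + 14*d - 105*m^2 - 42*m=d^3 + d^2*(2*m + 1) + d*(-15*m^2 - 45*m - 66) - 90*m^2 - 342*m - 216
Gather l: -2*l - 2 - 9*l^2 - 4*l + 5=-9*l^2 - 6*l + 3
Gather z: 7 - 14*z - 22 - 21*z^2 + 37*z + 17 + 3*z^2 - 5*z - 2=-18*z^2 + 18*z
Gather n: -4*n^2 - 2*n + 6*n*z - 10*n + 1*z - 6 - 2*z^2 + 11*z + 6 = -4*n^2 + n*(6*z - 12) - 2*z^2 + 12*z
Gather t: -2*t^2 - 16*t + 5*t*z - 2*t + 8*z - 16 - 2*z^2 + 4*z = -2*t^2 + t*(5*z - 18) - 2*z^2 + 12*z - 16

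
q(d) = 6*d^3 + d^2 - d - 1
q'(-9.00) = 1439.00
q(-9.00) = -4285.00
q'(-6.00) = 635.00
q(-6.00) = -1255.00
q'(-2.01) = 67.70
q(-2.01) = -43.67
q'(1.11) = 23.40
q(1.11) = 7.33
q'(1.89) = 67.08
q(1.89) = 41.19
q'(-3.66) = 232.80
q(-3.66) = -278.11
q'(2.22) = 92.15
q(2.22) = 67.35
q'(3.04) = 171.43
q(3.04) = 173.77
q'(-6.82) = 822.58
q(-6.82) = -1850.96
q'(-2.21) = 82.49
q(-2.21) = -58.67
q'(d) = 18*d^2 + 2*d - 1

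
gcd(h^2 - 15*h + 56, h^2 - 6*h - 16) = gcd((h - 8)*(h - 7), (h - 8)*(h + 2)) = h - 8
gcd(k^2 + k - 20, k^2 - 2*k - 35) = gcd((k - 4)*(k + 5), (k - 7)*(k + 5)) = k + 5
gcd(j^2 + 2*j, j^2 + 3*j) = j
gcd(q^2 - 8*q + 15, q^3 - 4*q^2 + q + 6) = q - 3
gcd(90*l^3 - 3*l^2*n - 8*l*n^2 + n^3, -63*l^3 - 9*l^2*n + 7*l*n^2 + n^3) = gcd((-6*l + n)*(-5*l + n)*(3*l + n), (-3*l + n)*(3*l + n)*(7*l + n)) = 3*l + n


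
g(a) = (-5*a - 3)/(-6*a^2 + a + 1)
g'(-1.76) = -0.08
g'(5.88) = -0.03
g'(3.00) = -0.15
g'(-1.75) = -0.08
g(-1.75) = -0.30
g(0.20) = -4.17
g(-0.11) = -3.00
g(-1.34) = -0.33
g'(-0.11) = 2.39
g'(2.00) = -0.44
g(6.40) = 0.15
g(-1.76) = -0.30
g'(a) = (-5*a - 3)*(12*a - 1)/(-6*a^2 + a + 1)^2 - 5/(-6*a^2 + a + 1)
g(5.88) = 0.16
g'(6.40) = -0.03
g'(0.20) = -11.28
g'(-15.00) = 0.00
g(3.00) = 0.36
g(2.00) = 0.62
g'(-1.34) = -0.06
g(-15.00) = -0.05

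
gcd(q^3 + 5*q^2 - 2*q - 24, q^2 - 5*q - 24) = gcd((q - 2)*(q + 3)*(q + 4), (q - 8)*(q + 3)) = q + 3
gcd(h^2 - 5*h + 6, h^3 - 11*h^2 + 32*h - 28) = h - 2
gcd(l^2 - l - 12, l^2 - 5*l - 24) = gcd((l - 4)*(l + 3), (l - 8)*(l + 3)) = l + 3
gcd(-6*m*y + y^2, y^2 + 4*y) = y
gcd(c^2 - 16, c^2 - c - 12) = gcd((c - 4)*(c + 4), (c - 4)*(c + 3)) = c - 4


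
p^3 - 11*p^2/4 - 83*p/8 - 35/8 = (p - 5)*(p + 1/2)*(p + 7/4)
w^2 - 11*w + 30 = (w - 6)*(w - 5)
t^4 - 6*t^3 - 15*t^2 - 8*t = t*(t - 8)*(t + 1)^2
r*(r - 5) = r^2 - 5*r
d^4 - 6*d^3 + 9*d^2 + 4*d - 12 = (d - 3)*(d - 2)^2*(d + 1)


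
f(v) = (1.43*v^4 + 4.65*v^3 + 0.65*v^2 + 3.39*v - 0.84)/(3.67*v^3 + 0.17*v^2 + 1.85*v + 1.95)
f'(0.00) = 2.15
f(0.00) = -0.43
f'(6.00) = 0.39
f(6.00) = 3.57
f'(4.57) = 0.40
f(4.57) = 3.01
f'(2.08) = 0.49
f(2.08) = 1.96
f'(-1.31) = 1.46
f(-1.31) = 1.23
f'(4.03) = 0.40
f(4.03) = 2.79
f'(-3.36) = 0.42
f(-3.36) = -0.01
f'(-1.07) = 3.14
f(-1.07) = 1.74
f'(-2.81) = 0.45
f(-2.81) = 0.23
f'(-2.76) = 0.45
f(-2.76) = 0.25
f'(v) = (-11.01*v^2 - 0.34*v - 1.85)*(1.43*v^4 + 4.65*v^3 + 0.65*v^2 + 3.39*v - 0.84)/(3.67*v^3 + 0.17*v^2 + 1.85*v + 1.95)^2 + (5.72*v^3 + 13.95*v^2 + 1.3*v + 3.39)/(3.67*v^3 + 0.17*v^2 + 1.85*v + 1.95) = (5.2481*v^6 + 0.486200000000004*v^5 + 6.3415*v^4 + 3.4764*v^3 + 37.0771*v^2 + 2.8206*v + 8.1645)/(13.4689*v^6 + 1.2478*v^5 + 13.6079*v^4 + 14.942*v^3 + 4.0855*v^2 + 7.215*v + 3.8025)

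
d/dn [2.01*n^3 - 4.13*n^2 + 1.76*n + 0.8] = 6.03*n^2 - 8.26*n + 1.76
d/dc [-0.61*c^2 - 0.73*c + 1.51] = -1.22*c - 0.73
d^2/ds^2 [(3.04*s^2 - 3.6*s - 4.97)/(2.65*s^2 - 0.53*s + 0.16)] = (2.8421709430404e-14*s^4 - 42.02264*s^3 - 217.14471*s^2 + 51.04059*s + 0.967501999999999)/(18.609625*s^6 - 11.165775*s^5 + 5.603955*s^4 - 1.497197*s^3 + 0.338352*s^2 - 0.040704*s + 0.004096)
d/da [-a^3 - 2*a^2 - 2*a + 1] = -3*a^2 - 4*a - 2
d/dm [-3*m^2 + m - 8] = 1 - 6*m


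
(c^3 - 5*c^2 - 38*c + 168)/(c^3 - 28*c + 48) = (c - 7)/(c - 2)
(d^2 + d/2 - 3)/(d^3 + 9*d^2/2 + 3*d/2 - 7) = (2*d - 3)/(2*d^2 + 5*d - 7)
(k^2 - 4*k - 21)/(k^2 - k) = (k^2 - 4*k - 21)/(k*(k - 1))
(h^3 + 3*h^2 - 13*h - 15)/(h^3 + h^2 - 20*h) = (h^2 - 2*h - 3)/(h*(h - 4))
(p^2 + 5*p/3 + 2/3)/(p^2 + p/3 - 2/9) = 3*(p + 1)/(3*p - 1)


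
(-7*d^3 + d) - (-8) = -7*d^3 + d + 8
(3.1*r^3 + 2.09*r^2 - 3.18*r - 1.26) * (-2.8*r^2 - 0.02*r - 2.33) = -8.68*r^5 - 5.914*r^4 + 1.6392*r^3 - 1.2781*r^2 + 7.4346*r + 2.9358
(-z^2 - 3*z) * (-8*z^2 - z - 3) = 8*z^4 + 25*z^3 + 6*z^2 + 9*z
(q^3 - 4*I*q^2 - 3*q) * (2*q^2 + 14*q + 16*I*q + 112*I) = 2*q^5 + 14*q^4 + 8*I*q^4 + 58*q^3 + 56*I*q^3 + 406*q^2 - 48*I*q^2 - 336*I*q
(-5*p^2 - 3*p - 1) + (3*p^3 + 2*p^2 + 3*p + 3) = 3*p^3 - 3*p^2 + 2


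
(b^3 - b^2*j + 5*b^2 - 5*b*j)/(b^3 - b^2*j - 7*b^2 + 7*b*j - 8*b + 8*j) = b*(b + 5)/(b^2 - 7*b - 8)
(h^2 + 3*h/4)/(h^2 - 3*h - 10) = h*(4*h + 3)/(4*(h^2 - 3*h - 10))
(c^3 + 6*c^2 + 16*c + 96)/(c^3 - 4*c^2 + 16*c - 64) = (c + 6)/(c - 4)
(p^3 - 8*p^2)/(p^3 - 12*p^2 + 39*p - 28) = p^2*(p - 8)/(p^3 - 12*p^2 + 39*p - 28)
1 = 1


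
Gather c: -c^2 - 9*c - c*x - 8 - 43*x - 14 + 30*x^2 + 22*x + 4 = -c^2 + c*(-x - 9) + 30*x^2 - 21*x - 18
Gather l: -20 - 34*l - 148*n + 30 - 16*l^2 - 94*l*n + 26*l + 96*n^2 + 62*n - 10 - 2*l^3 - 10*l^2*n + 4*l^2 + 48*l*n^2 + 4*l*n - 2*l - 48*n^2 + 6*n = -2*l^3 + l^2*(-10*n - 12) + l*(48*n^2 - 90*n - 10) + 48*n^2 - 80*n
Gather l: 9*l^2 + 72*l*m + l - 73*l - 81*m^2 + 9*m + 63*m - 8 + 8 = 9*l^2 + l*(72*m - 72) - 81*m^2 + 72*m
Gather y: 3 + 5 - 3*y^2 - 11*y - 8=-3*y^2 - 11*y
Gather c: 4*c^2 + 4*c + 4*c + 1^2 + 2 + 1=4*c^2 + 8*c + 4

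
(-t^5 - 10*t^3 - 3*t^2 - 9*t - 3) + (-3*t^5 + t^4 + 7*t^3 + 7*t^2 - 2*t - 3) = -4*t^5 + t^4 - 3*t^3 + 4*t^2 - 11*t - 6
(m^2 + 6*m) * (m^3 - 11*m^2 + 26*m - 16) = m^5 - 5*m^4 - 40*m^3 + 140*m^2 - 96*m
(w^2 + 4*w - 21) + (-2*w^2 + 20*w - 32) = -w^2 + 24*w - 53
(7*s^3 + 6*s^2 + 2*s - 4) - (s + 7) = 7*s^3 + 6*s^2 + s - 11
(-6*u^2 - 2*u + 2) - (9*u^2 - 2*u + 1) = 1 - 15*u^2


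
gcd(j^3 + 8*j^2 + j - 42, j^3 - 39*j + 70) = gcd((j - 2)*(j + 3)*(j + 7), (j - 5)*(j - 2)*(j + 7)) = j^2 + 5*j - 14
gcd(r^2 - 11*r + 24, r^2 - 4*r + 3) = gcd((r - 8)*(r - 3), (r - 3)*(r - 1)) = r - 3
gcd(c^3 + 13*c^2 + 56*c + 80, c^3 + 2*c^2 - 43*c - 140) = c^2 + 9*c + 20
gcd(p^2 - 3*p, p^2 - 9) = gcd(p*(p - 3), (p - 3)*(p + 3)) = p - 3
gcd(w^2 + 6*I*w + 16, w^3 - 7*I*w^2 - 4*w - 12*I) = w - 2*I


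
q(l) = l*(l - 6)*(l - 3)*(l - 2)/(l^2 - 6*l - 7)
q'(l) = l*(6 - 2*l)*(l - 6)*(l - 3)*(l - 2)/(l^2 - 6*l - 7)^2 + l*(l - 6)*(l - 3)/(l^2 - 6*l - 7) + l*(l - 6)*(l - 2)/(l^2 - 6*l - 7) + l*(l - 3)*(l - 2)/(l^2 - 6*l - 7) + (l - 6)*(l - 3)*(l - 2)/(l^2 - 6*l - 7) = (2*l^5 - 29*l^4 + 104*l^3 + 51*l^2 - 504*l + 252)/(l^4 - 12*l^3 + 22*l^2 + 84*l + 49)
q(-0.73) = -23.97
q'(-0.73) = 137.28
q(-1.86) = 35.99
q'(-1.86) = 5.25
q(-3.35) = 43.75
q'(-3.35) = -9.96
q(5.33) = 2.62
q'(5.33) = -0.35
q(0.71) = 1.03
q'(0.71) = -0.43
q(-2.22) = 35.74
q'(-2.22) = -2.59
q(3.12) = 0.08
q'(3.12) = 0.70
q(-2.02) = 35.53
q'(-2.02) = 0.84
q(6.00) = 0.00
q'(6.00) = -10.29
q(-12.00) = 217.03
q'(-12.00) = -28.96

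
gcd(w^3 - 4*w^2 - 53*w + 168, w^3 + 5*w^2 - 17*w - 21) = w^2 + 4*w - 21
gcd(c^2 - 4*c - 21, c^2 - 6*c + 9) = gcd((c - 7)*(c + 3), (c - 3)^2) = 1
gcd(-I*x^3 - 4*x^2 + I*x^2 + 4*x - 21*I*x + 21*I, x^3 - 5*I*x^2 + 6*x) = 1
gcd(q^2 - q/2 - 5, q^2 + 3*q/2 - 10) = q - 5/2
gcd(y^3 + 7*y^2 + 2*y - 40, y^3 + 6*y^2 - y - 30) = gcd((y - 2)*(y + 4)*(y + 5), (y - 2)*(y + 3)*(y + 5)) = y^2 + 3*y - 10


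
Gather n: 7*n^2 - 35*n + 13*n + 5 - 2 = 7*n^2 - 22*n + 3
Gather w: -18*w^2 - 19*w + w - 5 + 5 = -18*w^2 - 18*w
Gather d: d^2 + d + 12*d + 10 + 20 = d^2 + 13*d + 30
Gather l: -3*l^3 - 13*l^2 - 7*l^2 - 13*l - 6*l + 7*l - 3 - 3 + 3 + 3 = -3*l^3 - 20*l^2 - 12*l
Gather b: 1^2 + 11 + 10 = 22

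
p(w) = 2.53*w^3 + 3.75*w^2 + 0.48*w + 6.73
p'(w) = 7.59*w^2 + 7.5*w + 0.48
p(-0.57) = 7.21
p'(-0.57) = -1.33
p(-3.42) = -52.25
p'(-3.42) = 63.61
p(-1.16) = 7.27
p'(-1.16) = 1.99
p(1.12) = 15.53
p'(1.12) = 18.40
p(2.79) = 92.21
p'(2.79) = 80.49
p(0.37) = 7.55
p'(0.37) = 4.29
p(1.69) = 30.46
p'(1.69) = 34.83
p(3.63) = 178.90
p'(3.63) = 127.72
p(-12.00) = -3830.87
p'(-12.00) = 1003.44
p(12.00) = 4924.33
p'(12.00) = 1183.44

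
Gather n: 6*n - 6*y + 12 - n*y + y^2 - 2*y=n*(6 - y) + y^2 - 8*y + 12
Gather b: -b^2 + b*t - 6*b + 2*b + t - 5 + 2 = -b^2 + b*(t - 4) + t - 3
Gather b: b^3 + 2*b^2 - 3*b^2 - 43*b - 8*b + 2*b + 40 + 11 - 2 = b^3 - b^2 - 49*b + 49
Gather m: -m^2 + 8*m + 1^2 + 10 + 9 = -m^2 + 8*m + 20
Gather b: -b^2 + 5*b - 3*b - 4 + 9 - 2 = -b^2 + 2*b + 3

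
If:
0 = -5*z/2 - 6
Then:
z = -12/5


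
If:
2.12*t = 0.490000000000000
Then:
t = 0.23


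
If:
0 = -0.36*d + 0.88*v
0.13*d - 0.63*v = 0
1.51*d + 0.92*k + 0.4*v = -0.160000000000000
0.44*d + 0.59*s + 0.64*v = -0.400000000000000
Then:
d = 0.00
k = -0.17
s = -0.68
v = 0.00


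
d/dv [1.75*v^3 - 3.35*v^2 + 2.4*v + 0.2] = 5.25*v^2 - 6.7*v + 2.4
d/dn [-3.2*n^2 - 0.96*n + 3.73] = -6.4*n - 0.96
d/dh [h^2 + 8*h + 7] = 2*h + 8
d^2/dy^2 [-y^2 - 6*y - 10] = -2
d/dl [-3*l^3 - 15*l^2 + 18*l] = -9*l^2 - 30*l + 18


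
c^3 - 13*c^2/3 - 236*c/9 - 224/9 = (c - 8)*(c + 4/3)*(c + 7/3)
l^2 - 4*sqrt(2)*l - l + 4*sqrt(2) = (l - 1)*(l - 4*sqrt(2))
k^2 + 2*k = k*(k + 2)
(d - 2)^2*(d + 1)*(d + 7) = d^4 + 4*d^3 - 21*d^2 + 4*d + 28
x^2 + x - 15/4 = (x - 3/2)*(x + 5/2)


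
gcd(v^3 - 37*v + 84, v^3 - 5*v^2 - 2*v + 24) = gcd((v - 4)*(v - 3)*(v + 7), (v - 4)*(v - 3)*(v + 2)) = v^2 - 7*v + 12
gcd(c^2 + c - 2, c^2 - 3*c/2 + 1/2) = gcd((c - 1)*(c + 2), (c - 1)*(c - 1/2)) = c - 1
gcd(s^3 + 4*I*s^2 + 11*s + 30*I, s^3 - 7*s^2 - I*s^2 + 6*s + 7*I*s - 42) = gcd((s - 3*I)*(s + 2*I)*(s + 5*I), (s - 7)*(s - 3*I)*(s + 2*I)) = s^2 - I*s + 6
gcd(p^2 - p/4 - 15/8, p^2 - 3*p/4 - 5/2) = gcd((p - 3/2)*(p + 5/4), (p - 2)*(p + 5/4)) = p + 5/4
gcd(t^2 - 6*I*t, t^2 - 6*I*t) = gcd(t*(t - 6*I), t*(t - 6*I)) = t^2 - 6*I*t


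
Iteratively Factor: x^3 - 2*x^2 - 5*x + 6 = (x - 3)*(x^2 + x - 2) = (x - 3)*(x - 1)*(x + 2)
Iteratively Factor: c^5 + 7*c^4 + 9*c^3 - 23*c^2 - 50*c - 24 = (c + 4)*(c^4 + 3*c^3 - 3*c^2 - 11*c - 6) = (c - 2)*(c + 4)*(c^3 + 5*c^2 + 7*c + 3) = (c - 2)*(c + 1)*(c + 4)*(c^2 + 4*c + 3) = (c - 2)*(c + 1)*(c + 3)*(c + 4)*(c + 1)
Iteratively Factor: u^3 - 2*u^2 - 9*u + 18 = (u - 2)*(u^2 - 9) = (u - 2)*(u + 3)*(u - 3)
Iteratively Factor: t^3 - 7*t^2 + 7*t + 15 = (t + 1)*(t^2 - 8*t + 15) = (t - 3)*(t + 1)*(t - 5)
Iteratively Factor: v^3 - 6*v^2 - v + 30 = (v - 5)*(v^2 - v - 6) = (v - 5)*(v - 3)*(v + 2)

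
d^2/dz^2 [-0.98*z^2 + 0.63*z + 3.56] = -1.96000000000000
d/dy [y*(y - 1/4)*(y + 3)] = 3*y^2 + 11*y/2 - 3/4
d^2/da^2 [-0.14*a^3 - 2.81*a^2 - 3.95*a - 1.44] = -0.84*a - 5.62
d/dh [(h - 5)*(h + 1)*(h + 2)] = 3*h^2 - 4*h - 13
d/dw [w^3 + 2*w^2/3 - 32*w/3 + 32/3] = 3*w^2 + 4*w/3 - 32/3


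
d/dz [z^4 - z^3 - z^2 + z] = 4*z^3 - 3*z^2 - 2*z + 1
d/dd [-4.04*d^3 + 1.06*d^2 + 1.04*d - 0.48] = -12.12*d^2 + 2.12*d + 1.04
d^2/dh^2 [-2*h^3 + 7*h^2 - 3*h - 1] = 14 - 12*h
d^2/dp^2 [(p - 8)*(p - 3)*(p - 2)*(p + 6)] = 12*p^2 - 42*p - 64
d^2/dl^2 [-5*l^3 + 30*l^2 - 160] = 60 - 30*l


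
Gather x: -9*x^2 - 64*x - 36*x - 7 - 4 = -9*x^2 - 100*x - 11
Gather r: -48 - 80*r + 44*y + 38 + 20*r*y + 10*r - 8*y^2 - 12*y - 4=r*(20*y - 70) - 8*y^2 + 32*y - 14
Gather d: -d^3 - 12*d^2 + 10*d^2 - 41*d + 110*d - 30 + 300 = -d^3 - 2*d^2 + 69*d + 270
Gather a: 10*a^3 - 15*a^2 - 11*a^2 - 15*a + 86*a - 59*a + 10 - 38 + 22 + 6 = 10*a^3 - 26*a^2 + 12*a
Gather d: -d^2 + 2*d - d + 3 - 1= -d^2 + d + 2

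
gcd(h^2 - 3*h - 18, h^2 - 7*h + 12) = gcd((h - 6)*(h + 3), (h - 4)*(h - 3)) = 1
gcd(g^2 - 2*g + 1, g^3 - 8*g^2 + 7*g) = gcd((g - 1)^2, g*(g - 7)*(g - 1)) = g - 1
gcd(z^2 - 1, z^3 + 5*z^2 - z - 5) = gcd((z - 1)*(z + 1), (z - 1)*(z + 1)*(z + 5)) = z^2 - 1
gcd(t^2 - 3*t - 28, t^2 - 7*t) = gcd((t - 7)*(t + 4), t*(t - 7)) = t - 7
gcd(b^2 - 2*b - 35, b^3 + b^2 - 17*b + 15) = b + 5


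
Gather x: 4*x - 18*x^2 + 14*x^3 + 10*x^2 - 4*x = 14*x^3 - 8*x^2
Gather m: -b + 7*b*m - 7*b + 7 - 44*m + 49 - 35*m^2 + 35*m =-8*b - 35*m^2 + m*(7*b - 9) + 56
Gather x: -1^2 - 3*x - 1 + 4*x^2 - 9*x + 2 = 4*x^2 - 12*x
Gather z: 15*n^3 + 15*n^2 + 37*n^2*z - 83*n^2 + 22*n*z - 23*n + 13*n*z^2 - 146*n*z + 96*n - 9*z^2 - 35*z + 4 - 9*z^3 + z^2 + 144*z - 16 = 15*n^3 - 68*n^2 + 73*n - 9*z^3 + z^2*(13*n - 8) + z*(37*n^2 - 124*n + 109) - 12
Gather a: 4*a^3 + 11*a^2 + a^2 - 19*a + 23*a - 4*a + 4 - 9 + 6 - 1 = 4*a^3 + 12*a^2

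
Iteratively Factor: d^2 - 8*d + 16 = (d - 4)*(d - 4)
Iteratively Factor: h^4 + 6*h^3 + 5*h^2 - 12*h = (h - 1)*(h^3 + 7*h^2 + 12*h) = h*(h - 1)*(h^2 + 7*h + 12) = h*(h - 1)*(h + 4)*(h + 3)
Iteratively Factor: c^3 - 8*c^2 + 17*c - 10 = (c - 5)*(c^2 - 3*c + 2) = (c - 5)*(c - 1)*(c - 2)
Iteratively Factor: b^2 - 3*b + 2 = (b - 1)*(b - 2)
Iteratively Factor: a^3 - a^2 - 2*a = (a)*(a^2 - a - 2) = a*(a - 2)*(a + 1)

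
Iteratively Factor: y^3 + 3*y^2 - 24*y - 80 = (y - 5)*(y^2 + 8*y + 16) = (y - 5)*(y + 4)*(y + 4)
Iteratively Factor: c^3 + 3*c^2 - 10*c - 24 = (c - 3)*(c^2 + 6*c + 8) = (c - 3)*(c + 2)*(c + 4)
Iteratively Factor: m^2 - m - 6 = (m - 3)*(m + 2)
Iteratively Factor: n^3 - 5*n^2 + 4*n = (n - 1)*(n^2 - 4*n) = (n - 4)*(n - 1)*(n)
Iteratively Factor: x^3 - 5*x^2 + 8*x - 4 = (x - 2)*(x^2 - 3*x + 2) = (x - 2)*(x - 1)*(x - 2)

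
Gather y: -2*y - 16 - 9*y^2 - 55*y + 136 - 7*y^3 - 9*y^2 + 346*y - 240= -7*y^3 - 18*y^2 + 289*y - 120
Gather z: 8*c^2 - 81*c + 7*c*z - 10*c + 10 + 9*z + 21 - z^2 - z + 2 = 8*c^2 - 91*c - z^2 + z*(7*c + 8) + 33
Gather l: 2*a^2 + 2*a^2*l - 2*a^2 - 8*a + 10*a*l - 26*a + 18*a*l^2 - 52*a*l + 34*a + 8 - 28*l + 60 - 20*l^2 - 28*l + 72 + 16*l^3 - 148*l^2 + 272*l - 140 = 16*l^3 + l^2*(18*a - 168) + l*(2*a^2 - 42*a + 216)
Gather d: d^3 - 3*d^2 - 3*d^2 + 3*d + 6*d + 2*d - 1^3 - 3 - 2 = d^3 - 6*d^2 + 11*d - 6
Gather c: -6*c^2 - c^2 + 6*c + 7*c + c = -7*c^2 + 14*c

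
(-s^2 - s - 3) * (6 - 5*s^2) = 5*s^4 + 5*s^3 + 9*s^2 - 6*s - 18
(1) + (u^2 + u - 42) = u^2 + u - 41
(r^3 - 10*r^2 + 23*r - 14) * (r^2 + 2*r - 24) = r^5 - 8*r^4 - 21*r^3 + 272*r^2 - 580*r + 336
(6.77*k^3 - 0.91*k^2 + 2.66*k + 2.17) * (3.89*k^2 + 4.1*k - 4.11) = 26.3353*k^5 + 24.2171*k^4 - 21.2083*k^3 + 23.0874*k^2 - 2.0356*k - 8.9187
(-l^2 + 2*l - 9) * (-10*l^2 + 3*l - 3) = 10*l^4 - 23*l^3 + 99*l^2 - 33*l + 27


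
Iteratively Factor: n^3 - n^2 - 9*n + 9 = (n - 3)*(n^2 + 2*n - 3) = (n - 3)*(n + 3)*(n - 1)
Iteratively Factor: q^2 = (q)*(q)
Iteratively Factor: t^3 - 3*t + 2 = (t - 1)*(t^2 + t - 2) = (t - 1)*(t + 2)*(t - 1)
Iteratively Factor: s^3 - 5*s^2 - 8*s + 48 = (s - 4)*(s^2 - s - 12) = (s - 4)^2*(s + 3)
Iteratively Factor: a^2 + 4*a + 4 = (a + 2)*(a + 2)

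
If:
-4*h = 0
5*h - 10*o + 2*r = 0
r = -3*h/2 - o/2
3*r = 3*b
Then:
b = 0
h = 0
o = 0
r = 0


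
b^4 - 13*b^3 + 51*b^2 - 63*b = b*(b - 7)*(b - 3)^2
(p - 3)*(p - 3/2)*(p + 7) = p^3 + 5*p^2/2 - 27*p + 63/2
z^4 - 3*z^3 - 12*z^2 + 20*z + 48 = (z - 4)*(z - 3)*(z + 2)^2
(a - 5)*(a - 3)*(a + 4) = a^3 - 4*a^2 - 17*a + 60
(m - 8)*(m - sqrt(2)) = m^2 - 8*m - sqrt(2)*m + 8*sqrt(2)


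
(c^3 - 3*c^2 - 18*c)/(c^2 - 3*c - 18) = c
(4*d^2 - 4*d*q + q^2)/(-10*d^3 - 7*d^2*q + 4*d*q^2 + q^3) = (-2*d + q)/(5*d^2 + 6*d*q + q^2)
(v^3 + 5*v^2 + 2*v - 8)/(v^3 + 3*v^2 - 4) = (v + 4)/(v + 2)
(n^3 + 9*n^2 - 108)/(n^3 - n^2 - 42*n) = (n^2 + 3*n - 18)/(n*(n - 7))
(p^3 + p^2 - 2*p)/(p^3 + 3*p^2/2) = 2*(p^2 + p - 2)/(p*(2*p + 3))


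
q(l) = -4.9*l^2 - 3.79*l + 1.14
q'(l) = -9.8*l - 3.79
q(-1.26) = -1.86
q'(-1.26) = 8.56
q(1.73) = -20.08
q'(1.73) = -20.74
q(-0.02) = 1.21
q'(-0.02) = -3.59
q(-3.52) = -46.23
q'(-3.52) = 30.71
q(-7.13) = -220.94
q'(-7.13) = 66.08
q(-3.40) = -42.62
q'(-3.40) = 29.53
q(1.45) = -14.66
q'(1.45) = -18.00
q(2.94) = -52.36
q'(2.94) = -32.60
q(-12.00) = -658.98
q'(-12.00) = 113.81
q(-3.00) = -31.59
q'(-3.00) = 25.61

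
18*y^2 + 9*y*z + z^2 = (3*y + z)*(6*y + z)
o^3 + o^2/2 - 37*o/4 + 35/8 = (o - 5/2)*(o - 1/2)*(o + 7/2)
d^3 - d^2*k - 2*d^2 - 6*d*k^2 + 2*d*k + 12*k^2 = (d - 2)*(d - 3*k)*(d + 2*k)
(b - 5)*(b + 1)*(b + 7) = b^3 + 3*b^2 - 33*b - 35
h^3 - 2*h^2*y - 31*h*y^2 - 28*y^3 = (h - 7*y)*(h + y)*(h + 4*y)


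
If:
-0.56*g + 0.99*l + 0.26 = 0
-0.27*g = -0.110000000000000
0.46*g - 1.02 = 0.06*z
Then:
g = 0.41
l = -0.03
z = -13.88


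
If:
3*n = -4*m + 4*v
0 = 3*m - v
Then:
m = v/3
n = 8*v/9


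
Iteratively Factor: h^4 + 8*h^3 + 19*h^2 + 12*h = (h + 4)*(h^3 + 4*h^2 + 3*h) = (h + 1)*(h + 4)*(h^2 + 3*h) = (h + 1)*(h + 3)*(h + 4)*(h)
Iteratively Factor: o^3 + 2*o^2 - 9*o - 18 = (o + 2)*(o^2 - 9) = (o + 2)*(o + 3)*(o - 3)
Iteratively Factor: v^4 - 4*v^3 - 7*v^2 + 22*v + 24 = (v + 2)*(v^3 - 6*v^2 + 5*v + 12) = (v - 4)*(v + 2)*(v^2 - 2*v - 3) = (v - 4)*(v + 1)*(v + 2)*(v - 3)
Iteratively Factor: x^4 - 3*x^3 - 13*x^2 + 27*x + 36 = (x - 4)*(x^3 + x^2 - 9*x - 9) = (x - 4)*(x + 3)*(x^2 - 2*x - 3) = (x - 4)*(x + 1)*(x + 3)*(x - 3)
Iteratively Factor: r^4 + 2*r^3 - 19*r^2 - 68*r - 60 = (r + 3)*(r^3 - r^2 - 16*r - 20) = (r + 2)*(r + 3)*(r^2 - 3*r - 10) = (r - 5)*(r + 2)*(r + 3)*(r + 2)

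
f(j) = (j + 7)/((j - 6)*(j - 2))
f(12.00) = 0.32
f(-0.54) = 0.39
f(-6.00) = 0.01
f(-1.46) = 0.21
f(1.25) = 2.32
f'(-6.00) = 0.01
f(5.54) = -7.70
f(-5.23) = 0.02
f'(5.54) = -15.18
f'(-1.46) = 0.13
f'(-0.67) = 0.24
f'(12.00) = -0.07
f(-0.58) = 0.38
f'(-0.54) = 0.27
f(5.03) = -4.09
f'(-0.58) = 0.26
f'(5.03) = -3.21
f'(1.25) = 3.86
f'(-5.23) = 0.02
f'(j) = 1/((j - 6)*(j - 2)) - (j + 7)/((j - 6)*(j - 2)^2) - (j + 7)/((j - 6)^2*(j - 2)) = (-j^2 - 14*j + 68)/(j^4 - 16*j^3 + 88*j^2 - 192*j + 144)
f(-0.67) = 0.36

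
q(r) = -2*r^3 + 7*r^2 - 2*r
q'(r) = -6*r^2 + 14*r - 2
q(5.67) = -150.87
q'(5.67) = -115.51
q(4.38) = -42.52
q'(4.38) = -55.79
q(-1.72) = 34.33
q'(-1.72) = -43.83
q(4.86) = -73.97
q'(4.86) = -75.68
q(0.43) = 0.28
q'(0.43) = 2.91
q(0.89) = 2.35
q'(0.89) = 5.71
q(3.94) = -21.54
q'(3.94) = -39.98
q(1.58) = 6.43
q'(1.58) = 5.14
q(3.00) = 3.00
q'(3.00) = -14.00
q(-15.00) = 8355.00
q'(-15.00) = -1562.00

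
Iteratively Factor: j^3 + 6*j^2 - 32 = (j + 4)*(j^2 + 2*j - 8) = (j + 4)^2*(j - 2)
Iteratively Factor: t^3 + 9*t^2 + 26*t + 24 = (t + 3)*(t^2 + 6*t + 8) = (t + 2)*(t + 3)*(t + 4)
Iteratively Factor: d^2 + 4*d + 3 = (d + 3)*(d + 1)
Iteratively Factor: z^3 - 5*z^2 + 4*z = (z - 4)*(z^2 - z) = z*(z - 4)*(z - 1)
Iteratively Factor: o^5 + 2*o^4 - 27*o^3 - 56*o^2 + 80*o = (o + 4)*(o^4 - 2*o^3 - 19*o^2 + 20*o) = (o + 4)^2*(o^3 - 6*o^2 + 5*o) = (o - 1)*(o + 4)^2*(o^2 - 5*o) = o*(o - 1)*(o + 4)^2*(o - 5)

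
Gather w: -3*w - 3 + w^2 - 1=w^2 - 3*w - 4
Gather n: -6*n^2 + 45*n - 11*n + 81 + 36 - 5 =-6*n^2 + 34*n + 112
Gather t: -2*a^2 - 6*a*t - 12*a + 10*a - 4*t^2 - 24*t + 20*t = -2*a^2 - 2*a - 4*t^2 + t*(-6*a - 4)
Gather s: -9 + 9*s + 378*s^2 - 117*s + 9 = 378*s^2 - 108*s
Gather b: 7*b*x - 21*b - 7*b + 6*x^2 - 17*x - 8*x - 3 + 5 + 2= b*(7*x - 28) + 6*x^2 - 25*x + 4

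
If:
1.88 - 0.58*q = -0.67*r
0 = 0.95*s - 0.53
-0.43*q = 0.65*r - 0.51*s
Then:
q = 2.12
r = -0.97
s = 0.56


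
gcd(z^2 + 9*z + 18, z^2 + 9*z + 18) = z^2 + 9*z + 18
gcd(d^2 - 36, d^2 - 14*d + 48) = d - 6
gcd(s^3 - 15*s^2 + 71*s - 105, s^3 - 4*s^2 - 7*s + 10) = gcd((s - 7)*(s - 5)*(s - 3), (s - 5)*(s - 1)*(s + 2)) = s - 5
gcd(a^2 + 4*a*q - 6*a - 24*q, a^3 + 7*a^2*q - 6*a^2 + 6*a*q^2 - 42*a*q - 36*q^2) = a - 6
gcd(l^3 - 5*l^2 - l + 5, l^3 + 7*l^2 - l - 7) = l^2 - 1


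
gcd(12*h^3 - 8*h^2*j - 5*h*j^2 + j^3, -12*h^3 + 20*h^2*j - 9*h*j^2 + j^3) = 6*h^2 - 7*h*j + j^2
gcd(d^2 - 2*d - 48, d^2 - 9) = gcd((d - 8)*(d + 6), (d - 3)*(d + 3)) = 1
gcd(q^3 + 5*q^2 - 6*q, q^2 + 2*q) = q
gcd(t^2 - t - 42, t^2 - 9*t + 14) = t - 7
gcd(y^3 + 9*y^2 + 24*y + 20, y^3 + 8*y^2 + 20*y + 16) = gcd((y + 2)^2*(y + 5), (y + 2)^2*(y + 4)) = y^2 + 4*y + 4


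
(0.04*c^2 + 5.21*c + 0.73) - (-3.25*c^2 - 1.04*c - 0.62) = 3.29*c^2 + 6.25*c + 1.35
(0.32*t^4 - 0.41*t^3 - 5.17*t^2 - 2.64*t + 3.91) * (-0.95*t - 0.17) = -0.304*t^5 + 0.3351*t^4 + 4.9812*t^3 + 3.3869*t^2 - 3.2657*t - 0.6647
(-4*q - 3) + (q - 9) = -3*q - 12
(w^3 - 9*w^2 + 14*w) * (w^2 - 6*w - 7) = w^5 - 15*w^4 + 61*w^3 - 21*w^2 - 98*w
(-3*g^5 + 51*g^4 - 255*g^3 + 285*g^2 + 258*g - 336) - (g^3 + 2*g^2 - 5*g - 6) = -3*g^5 + 51*g^4 - 256*g^3 + 283*g^2 + 263*g - 330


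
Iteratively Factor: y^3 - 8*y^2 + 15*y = (y - 5)*(y^2 - 3*y) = y*(y - 5)*(y - 3)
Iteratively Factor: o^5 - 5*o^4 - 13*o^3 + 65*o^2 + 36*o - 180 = (o + 2)*(o^4 - 7*o^3 + o^2 + 63*o - 90) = (o + 2)*(o + 3)*(o^3 - 10*o^2 + 31*o - 30) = (o - 5)*(o + 2)*(o + 3)*(o^2 - 5*o + 6) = (o - 5)*(o - 2)*(o + 2)*(o + 3)*(o - 3)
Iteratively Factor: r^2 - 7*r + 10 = (r - 2)*(r - 5)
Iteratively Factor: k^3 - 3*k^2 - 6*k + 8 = (k - 1)*(k^2 - 2*k - 8) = (k - 1)*(k + 2)*(k - 4)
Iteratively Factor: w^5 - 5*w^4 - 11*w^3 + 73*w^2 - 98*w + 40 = (w - 5)*(w^4 - 11*w^2 + 18*w - 8) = (w - 5)*(w - 1)*(w^3 + w^2 - 10*w + 8) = (w - 5)*(w - 2)*(w - 1)*(w^2 + 3*w - 4) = (w - 5)*(w - 2)*(w - 1)*(w + 4)*(w - 1)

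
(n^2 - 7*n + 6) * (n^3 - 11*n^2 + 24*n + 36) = n^5 - 18*n^4 + 107*n^3 - 198*n^2 - 108*n + 216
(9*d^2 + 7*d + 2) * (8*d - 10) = 72*d^3 - 34*d^2 - 54*d - 20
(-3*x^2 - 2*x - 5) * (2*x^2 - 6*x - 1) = -6*x^4 + 14*x^3 + 5*x^2 + 32*x + 5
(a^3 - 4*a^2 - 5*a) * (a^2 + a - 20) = a^5 - 3*a^4 - 29*a^3 + 75*a^2 + 100*a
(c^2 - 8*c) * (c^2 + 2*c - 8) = c^4 - 6*c^3 - 24*c^2 + 64*c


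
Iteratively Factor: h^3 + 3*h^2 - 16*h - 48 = (h + 3)*(h^2 - 16) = (h - 4)*(h + 3)*(h + 4)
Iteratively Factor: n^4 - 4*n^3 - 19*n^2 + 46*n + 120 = (n - 5)*(n^3 + n^2 - 14*n - 24) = (n - 5)*(n + 2)*(n^2 - n - 12) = (n - 5)*(n - 4)*(n + 2)*(n + 3)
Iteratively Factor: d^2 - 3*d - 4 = (d + 1)*(d - 4)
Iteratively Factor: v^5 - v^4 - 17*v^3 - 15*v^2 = (v - 5)*(v^4 + 4*v^3 + 3*v^2) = (v - 5)*(v + 1)*(v^3 + 3*v^2) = v*(v - 5)*(v + 1)*(v^2 + 3*v) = v*(v - 5)*(v + 1)*(v + 3)*(v)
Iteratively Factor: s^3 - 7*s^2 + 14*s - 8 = (s - 2)*(s^2 - 5*s + 4) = (s - 4)*(s - 2)*(s - 1)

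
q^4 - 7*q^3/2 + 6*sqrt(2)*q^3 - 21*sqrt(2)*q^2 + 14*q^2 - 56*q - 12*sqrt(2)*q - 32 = (q - 4)*(q + 1/2)*(q + 2*sqrt(2))*(q + 4*sqrt(2))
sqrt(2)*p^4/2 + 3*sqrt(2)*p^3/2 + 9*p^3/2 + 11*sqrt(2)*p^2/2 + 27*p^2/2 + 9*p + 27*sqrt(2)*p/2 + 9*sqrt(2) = (p + 1)*(p + 3*sqrt(2)/2)*(p + 3*sqrt(2))*(sqrt(2)*p/2 + sqrt(2))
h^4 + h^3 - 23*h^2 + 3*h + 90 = (h - 3)^2*(h + 2)*(h + 5)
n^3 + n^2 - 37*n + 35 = (n - 5)*(n - 1)*(n + 7)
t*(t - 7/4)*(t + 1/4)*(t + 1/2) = t^4 - t^3 - 19*t^2/16 - 7*t/32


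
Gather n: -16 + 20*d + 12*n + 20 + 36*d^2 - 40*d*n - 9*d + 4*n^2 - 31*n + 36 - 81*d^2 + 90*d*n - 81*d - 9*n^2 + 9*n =-45*d^2 - 70*d - 5*n^2 + n*(50*d - 10) + 40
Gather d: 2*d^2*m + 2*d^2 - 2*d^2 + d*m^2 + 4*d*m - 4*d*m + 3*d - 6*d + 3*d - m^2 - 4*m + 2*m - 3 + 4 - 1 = 2*d^2*m + d*m^2 - m^2 - 2*m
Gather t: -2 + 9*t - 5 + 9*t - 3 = 18*t - 10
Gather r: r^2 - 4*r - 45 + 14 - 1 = r^2 - 4*r - 32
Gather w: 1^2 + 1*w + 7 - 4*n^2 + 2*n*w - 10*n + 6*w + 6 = -4*n^2 - 10*n + w*(2*n + 7) + 14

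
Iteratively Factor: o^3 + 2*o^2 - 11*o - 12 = (o + 4)*(o^2 - 2*o - 3) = (o - 3)*(o + 4)*(o + 1)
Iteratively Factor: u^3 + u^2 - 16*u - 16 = (u + 4)*(u^2 - 3*u - 4) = (u - 4)*(u + 4)*(u + 1)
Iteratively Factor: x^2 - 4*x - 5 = (x - 5)*(x + 1)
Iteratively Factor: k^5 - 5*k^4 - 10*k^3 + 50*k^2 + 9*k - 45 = (k - 1)*(k^4 - 4*k^3 - 14*k^2 + 36*k + 45) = (k - 1)*(k + 3)*(k^3 - 7*k^2 + 7*k + 15) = (k - 5)*(k - 1)*(k + 3)*(k^2 - 2*k - 3) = (k - 5)*(k - 3)*(k - 1)*(k + 3)*(k + 1)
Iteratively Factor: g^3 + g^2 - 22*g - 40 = (g + 4)*(g^2 - 3*g - 10) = (g - 5)*(g + 4)*(g + 2)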